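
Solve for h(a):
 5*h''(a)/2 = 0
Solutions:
 h(a) = C1 + C2*a


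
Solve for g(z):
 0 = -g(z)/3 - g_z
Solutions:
 g(z) = C1*exp(-z/3)


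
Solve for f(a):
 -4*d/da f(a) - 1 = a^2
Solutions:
 f(a) = C1 - a^3/12 - a/4


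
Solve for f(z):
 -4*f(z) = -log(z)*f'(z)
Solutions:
 f(z) = C1*exp(4*li(z))


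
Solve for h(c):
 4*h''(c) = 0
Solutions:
 h(c) = C1 + C2*c


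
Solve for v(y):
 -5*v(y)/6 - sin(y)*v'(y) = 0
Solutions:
 v(y) = C1*(cos(y) + 1)^(5/12)/(cos(y) - 1)^(5/12)


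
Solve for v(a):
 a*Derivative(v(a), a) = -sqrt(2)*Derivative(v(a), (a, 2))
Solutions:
 v(a) = C1 + C2*erf(2^(1/4)*a/2)


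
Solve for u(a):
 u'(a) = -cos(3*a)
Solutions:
 u(a) = C1 - sin(3*a)/3


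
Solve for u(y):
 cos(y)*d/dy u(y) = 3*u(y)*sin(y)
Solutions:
 u(y) = C1/cos(y)^3


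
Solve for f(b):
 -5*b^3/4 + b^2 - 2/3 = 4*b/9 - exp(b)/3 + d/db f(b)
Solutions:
 f(b) = C1 - 5*b^4/16 + b^3/3 - 2*b^2/9 - 2*b/3 + exp(b)/3


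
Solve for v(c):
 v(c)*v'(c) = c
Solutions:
 v(c) = -sqrt(C1 + c^2)
 v(c) = sqrt(C1 + c^2)


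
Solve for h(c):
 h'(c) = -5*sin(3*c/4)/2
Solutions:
 h(c) = C1 + 10*cos(3*c/4)/3


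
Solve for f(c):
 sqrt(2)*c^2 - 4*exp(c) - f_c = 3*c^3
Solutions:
 f(c) = C1 - 3*c^4/4 + sqrt(2)*c^3/3 - 4*exp(c)


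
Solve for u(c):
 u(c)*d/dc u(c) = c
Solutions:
 u(c) = -sqrt(C1 + c^2)
 u(c) = sqrt(C1 + c^2)


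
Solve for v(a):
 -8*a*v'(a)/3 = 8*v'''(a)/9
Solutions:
 v(a) = C1 + Integral(C2*airyai(-3^(1/3)*a) + C3*airybi(-3^(1/3)*a), a)


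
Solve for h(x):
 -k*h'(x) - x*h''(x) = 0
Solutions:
 h(x) = C1 + x^(1 - re(k))*(C2*sin(log(x)*Abs(im(k))) + C3*cos(log(x)*im(k)))


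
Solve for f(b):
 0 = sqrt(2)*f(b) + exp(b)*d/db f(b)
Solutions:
 f(b) = C1*exp(sqrt(2)*exp(-b))


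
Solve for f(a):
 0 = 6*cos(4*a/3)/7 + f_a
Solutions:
 f(a) = C1 - 9*sin(4*a/3)/14


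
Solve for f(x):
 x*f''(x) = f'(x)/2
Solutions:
 f(x) = C1 + C2*x^(3/2)


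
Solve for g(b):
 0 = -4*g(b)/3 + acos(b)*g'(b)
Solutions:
 g(b) = C1*exp(4*Integral(1/acos(b), b)/3)


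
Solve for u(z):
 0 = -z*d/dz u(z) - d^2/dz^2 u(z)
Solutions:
 u(z) = C1 + C2*erf(sqrt(2)*z/2)


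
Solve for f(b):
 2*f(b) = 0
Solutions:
 f(b) = 0


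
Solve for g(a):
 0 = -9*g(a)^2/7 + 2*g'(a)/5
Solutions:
 g(a) = -14/(C1 + 45*a)


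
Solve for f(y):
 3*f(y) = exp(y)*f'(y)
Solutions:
 f(y) = C1*exp(-3*exp(-y))


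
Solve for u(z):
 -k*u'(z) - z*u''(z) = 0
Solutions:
 u(z) = C1 + z^(1 - re(k))*(C2*sin(log(z)*Abs(im(k))) + C3*cos(log(z)*im(k)))


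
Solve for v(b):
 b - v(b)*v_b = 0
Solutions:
 v(b) = -sqrt(C1 + b^2)
 v(b) = sqrt(C1 + b^2)


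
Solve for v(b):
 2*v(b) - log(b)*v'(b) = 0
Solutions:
 v(b) = C1*exp(2*li(b))


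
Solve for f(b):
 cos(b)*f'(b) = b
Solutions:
 f(b) = C1 + Integral(b/cos(b), b)


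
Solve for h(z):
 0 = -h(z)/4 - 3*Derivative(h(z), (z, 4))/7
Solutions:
 h(z) = (C1*sin(3^(3/4)*7^(1/4)*z/6) + C2*cos(3^(3/4)*7^(1/4)*z/6))*exp(-3^(3/4)*7^(1/4)*z/6) + (C3*sin(3^(3/4)*7^(1/4)*z/6) + C4*cos(3^(3/4)*7^(1/4)*z/6))*exp(3^(3/4)*7^(1/4)*z/6)


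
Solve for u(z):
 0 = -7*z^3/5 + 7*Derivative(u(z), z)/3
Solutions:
 u(z) = C1 + 3*z^4/20


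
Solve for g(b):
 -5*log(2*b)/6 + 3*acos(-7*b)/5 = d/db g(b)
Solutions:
 g(b) = C1 - 5*b*log(b)/6 + 3*b*acos(-7*b)/5 - 5*b*log(2)/6 + 5*b/6 + 3*sqrt(1 - 49*b^2)/35


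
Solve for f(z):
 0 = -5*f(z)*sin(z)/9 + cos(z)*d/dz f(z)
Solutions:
 f(z) = C1/cos(z)^(5/9)


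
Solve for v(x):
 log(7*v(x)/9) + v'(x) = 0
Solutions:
 -Integral(1/(-log(_y) - log(7) + 2*log(3)), (_y, v(x))) = C1 - x


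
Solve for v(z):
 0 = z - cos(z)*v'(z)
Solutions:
 v(z) = C1 + Integral(z/cos(z), z)


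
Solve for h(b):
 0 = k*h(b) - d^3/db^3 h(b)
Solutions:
 h(b) = C1*exp(b*k^(1/3)) + C2*exp(b*k^(1/3)*(-1 + sqrt(3)*I)/2) + C3*exp(-b*k^(1/3)*(1 + sqrt(3)*I)/2)


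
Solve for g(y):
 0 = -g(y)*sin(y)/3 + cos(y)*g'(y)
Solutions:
 g(y) = C1/cos(y)^(1/3)


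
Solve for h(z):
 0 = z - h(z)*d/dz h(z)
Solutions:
 h(z) = -sqrt(C1 + z^2)
 h(z) = sqrt(C1 + z^2)


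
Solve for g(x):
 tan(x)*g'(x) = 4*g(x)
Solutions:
 g(x) = C1*sin(x)^4


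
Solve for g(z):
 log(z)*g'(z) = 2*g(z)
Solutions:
 g(z) = C1*exp(2*li(z))


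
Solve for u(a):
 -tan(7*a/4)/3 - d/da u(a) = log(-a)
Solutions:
 u(a) = C1 - a*log(-a) + a + 4*log(cos(7*a/4))/21


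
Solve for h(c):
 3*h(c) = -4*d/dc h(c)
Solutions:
 h(c) = C1*exp(-3*c/4)


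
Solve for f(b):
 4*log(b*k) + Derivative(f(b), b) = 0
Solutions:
 f(b) = C1 - 4*b*log(b*k) + 4*b


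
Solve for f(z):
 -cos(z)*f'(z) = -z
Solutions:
 f(z) = C1 + Integral(z/cos(z), z)


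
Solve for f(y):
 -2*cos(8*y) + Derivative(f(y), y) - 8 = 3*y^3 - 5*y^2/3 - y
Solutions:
 f(y) = C1 + 3*y^4/4 - 5*y^3/9 - y^2/2 + 8*y + sin(8*y)/4


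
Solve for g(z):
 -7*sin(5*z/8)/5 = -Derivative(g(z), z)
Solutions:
 g(z) = C1 - 56*cos(5*z/8)/25


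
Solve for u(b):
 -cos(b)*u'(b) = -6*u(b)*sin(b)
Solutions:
 u(b) = C1/cos(b)^6


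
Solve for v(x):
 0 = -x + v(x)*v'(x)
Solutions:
 v(x) = -sqrt(C1 + x^2)
 v(x) = sqrt(C1 + x^2)


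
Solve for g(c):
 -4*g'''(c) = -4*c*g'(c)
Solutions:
 g(c) = C1 + Integral(C2*airyai(c) + C3*airybi(c), c)


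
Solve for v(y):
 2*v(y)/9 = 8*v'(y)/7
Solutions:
 v(y) = C1*exp(7*y/36)


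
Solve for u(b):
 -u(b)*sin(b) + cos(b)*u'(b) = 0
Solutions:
 u(b) = C1/cos(b)


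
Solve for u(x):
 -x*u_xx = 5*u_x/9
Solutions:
 u(x) = C1 + C2*x^(4/9)


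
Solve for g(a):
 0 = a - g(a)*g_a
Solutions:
 g(a) = -sqrt(C1 + a^2)
 g(a) = sqrt(C1 + a^2)


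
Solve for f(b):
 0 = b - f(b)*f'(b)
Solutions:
 f(b) = -sqrt(C1 + b^2)
 f(b) = sqrt(C1 + b^2)


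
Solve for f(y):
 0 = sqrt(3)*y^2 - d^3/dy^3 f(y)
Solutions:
 f(y) = C1 + C2*y + C3*y^2 + sqrt(3)*y^5/60


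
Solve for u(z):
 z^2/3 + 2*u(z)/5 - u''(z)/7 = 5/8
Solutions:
 u(z) = C1*exp(-sqrt(70)*z/5) + C2*exp(sqrt(70)*z/5) - 5*z^2/6 + 325/336


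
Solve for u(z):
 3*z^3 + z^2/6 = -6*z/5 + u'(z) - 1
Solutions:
 u(z) = C1 + 3*z^4/4 + z^3/18 + 3*z^2/5 + z


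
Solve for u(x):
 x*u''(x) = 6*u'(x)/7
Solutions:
 u(x) = C1 + C2*x^(13/7)


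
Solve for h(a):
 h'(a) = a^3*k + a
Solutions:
 h(a) = C1 + a^4*k/4 + a^2/2


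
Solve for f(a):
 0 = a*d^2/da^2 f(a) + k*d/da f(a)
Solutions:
 f(a) = C1 + a^(1 - re(k))*(C2*sin(log(a)*Abs(im(k))) + C3*cos(log(a)*im(k)))


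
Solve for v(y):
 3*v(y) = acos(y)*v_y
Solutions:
 v(y) = C1*exp(3*Integral(1/acos(y), y))


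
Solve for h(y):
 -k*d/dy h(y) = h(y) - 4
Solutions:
 h(y) = C1*exp(-y/k) + 4


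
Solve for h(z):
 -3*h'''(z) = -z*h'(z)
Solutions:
 h(z) = C1 + Integral(C2*airyai(3^(2/3)*z/3) + C3*airybi(3^(2/3)*z/3), z)


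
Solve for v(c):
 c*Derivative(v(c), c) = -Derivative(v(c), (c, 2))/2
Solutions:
 v(c) = C1 + C2*erf(c)


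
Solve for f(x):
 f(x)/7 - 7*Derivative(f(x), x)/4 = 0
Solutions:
 f(x) = C1*exp(4*x/49)


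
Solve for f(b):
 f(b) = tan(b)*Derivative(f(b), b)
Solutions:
 f(b) = C1*sin(b)


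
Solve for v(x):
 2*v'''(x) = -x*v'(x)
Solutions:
 v(x) = C1 + Integral(C2*airyai(-2^(2/3)*x/2) + C3*airybi(-2^(2/3)*x/2), x)


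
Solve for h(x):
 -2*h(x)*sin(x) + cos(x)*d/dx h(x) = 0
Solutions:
 h(x) = C1/cos(x)^2


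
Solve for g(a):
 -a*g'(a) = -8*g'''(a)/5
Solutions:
 g(a) = C1 + Integral(C2*airyai(5^(1/3)*a/2) + C3*airybi(5^(1/3)*a/2), a)


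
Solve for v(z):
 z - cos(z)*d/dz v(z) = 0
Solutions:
 v(z) = C1 + Integral(z/cos(z), z)


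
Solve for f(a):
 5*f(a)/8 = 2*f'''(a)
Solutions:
 f(a) = C3*exp(2^(2/3)*5^(1/3)*a/4) + (C1*sin(2^(2/3)*sqrt(3)*5^(1/3)*a/8) + C2*cos(2^(2/3)*sqrt(3)*5^(1/3)*a/8))*exp(-2^(2/3)*5^(1/3)*a/8)


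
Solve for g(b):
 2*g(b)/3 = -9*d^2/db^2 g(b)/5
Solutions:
 g(b) = C1*sin(sqrt(30)*b/9) + C2*cos(sqrt(30)*b/9)


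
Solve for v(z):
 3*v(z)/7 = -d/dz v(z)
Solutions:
 v(z) = C1*exp(-3*z/7)


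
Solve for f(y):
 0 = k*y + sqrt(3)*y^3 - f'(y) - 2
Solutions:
 f(y) = C1 + k*y^2/2 + sqrt(3)*y^4/4 - 2*y


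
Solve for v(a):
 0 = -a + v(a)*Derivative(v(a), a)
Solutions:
 v(a) = -sqrt(C1 + a^2)
 v(a) = sqrt(C1 + a^2)


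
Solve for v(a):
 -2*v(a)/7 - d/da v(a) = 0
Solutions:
 v(a) = C1*exp(-2*a/7)


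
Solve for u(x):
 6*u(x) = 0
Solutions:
 u(x) = 0


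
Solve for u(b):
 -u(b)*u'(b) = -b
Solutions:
 u(b) = -sqrt(C1 + b^2)
 u(b) = sqrt(C1 + b^2)


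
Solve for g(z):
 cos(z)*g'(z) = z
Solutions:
 g(z) = C1 + Integral(z/cos(z), z)


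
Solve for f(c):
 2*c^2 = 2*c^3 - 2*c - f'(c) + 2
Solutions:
 f(c) = C1 + c^4/2 - 2*c^3/3 - c^2 + 2*c


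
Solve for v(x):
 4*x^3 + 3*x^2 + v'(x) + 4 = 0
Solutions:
 v(x) = C1 - x^4 - x^3 - 4*x


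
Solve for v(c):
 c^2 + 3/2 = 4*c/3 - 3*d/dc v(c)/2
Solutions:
 v(c) = C1 - 2*c^3/9 + 4*c^2/9 - c


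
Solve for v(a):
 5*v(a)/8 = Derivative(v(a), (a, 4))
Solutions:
 v(a) = C1*exp(-10^(1/4)*a/2) + C2*exp(10^(1/4)*a/2) + C3*sin(10^(1/4)*a/2) + C4*cos(10^(1/4)*a/2)


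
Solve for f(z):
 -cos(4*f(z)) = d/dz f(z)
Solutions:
 f(z) = -asin((C1 + exp(8*z))/(C1 - exp(8*z)))/4 + pi/4
 f(z) = asin((C1 + exp(8*z))/(C1 - exp(8*z)))/4


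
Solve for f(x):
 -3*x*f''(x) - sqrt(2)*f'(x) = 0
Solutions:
 f(x) = C1 + C2*x^(1 - sqrt(2)/3)


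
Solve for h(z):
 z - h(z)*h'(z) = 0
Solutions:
 h(z) = -sqrt(C1 + z^2)
 h(z) = sqrt(C1 + z^2)


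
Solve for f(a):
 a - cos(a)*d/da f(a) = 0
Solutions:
 f(a) = C1 + Integral(a/cos(a), a)


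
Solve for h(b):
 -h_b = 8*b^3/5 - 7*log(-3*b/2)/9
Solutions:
 h(b) = C1 - 2*b^4/5 + 7*b*log(-b)/9 + 7*b*(-1 - log(2) + log(3))/9


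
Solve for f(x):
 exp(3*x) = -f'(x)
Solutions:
 f(x) = C1 - exp(3*x)/3


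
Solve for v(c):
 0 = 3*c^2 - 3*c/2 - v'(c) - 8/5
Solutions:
 v(c) = C1 + c^3 - 3*c^2/4 - 8*c/5


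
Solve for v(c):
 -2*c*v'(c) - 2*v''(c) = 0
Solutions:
 v(c) = C1 + C2*erf(sqrt(2)*c/2)


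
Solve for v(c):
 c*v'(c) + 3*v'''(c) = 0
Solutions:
 v(c) = C1 + Integral(C2*airyai(-3^(2/3)*c/3) + C3*airybi(-3^(2/3)*c/3), c)


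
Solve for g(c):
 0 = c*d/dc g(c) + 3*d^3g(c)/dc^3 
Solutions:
 g(c) = C1 + Integral(C2*airyai(-3^(2/3)*c/3) + C3*airybi(-3^(2/3)*c/3), c)


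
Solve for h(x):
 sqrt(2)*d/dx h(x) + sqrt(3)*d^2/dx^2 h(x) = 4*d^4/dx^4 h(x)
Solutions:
 h(x) = C1 + C2*exp(-x*(3^(5/6)/(sqrt(18 - sqrt(3)) + 3*sqrt(2))^(1/3) + 3^(2/3)*(sqrt(18 - sqrt(3)) + 3*sqrt(2))^(1/3))/12)*sin(x*(-3^(1/6)*(sqrt(18 - sqrt(3)) + 3*sqrt(2))^(1/3) + 3^(1/3)/(sqrt(18 - sqrt(3)) + 3*sqrt(2))^(1/3))/4) + C3*exp(-x*(3^(5/6)/(sqrt(18 - sqrt(3)) + 3*sqrt(2))^(1/3) + 3^(2/3)*(sqrt(18 - sqrt(3)) + 3*sqrt(2))^(1/3))/12)*cos(x*(-3^(1/6)*(sqrt(18 - sqrt(3)) + 3*sqrt(2))^(1/3) + 3^(1/3)/(sqrt(18 - sqrt(3)) + 3*sqrt(2))^(1/3))/4) + C4*exp(x*(3^(5/6)/(sqrt(18 - sqrt(3)) + 3*sqrt(2))^(1/3) + 3^(2/3)*(sqrt(18 - sqrt(3)) + 3*sqrt(2))^(1/3))/6)


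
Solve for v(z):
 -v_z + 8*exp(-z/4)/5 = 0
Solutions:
 v(z) = C1 - 32*exp(-z/4)/5


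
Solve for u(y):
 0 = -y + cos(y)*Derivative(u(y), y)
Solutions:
 u(y) = C1 + Integral(y/cos(y), y)


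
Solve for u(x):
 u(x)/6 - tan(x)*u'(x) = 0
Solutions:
 u(x) = C1*sin(x)^(1/6)


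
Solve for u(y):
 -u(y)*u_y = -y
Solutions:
 u(y) = -sqrt(C1 + y^2)
 u(y) = sqrt(C1 + y^2)


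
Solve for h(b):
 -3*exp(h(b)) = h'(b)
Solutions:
 h(b) = log(1/(C1 + 3*b))


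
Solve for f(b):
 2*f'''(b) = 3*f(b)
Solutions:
 f(b) = C3*exp(2^(2/3)*3^(1/3)*b/2) + (C1*sin(2^(2/3)*3^(5/6)*b/4) + C2*cos(2^(2/3)*3^(5/6)*b/4))*exp(-2^(2/3)*3^(1/3)*b/4)


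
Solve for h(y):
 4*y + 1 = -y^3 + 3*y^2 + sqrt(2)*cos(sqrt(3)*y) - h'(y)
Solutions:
 h(y) = C1 - y^4/4 + y^3 - 2*y^2 - y + sqrt(6)*sin(sqrt(3)*y)/3


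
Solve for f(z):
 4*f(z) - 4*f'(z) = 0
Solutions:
 f(z) = C1*exp(z)


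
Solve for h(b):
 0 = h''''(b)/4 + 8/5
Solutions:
 h(b) = C1 + C2*b + C3*b^2 + C4*b^3 - 4*b^4/15


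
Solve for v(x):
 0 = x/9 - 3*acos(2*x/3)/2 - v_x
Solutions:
 v(x) = C1 + x^2/18 - 3*x*acos(2*x/3)/2 + 3*sqrt(9 - 4*x^2)/4


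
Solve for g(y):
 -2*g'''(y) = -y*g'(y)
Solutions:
 g(y) = C1 + Integral(C2*airyai(2^(2/3)*y/2) + C3*airybi(2^(2/3)*y/2), y)


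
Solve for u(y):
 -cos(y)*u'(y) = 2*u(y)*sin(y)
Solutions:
 u(y) = C1*cos(y)^2


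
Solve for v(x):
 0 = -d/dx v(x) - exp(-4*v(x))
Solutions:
 v(x) = log(-I*(C1 - 4*x)^(1/4))
 v(x) = log(I*(C1 - 4*x)^(1/4))
 v(x) = log(-(C1 - 4*x)^(1/4))
 v(x) = log(C1 - 4*x)/4


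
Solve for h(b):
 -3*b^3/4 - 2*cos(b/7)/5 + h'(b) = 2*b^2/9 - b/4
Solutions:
 h(b) = C1 + 3*b^4/16 + 2*b^3/27 - b^2/8 + 14*sin(b/7)/5


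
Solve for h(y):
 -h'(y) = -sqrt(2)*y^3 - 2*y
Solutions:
 h(y) = C1 + sqrt(2)*y^4/4 + y^2


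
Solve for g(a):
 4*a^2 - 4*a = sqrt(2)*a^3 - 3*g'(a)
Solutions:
 g(a) = C1 + sqrt(2)*a^4/12 - 4*a^3/9 + 2*a^2/3


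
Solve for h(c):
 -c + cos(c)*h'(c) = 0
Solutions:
 h(c) = C1 + Integral(c/cos(c), c)


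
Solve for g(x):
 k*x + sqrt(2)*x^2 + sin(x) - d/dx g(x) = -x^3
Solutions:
 g(x) = C1 + k*x^2/2 + x^4/4 + sqrt(2)*x^3/3 - cos(x)


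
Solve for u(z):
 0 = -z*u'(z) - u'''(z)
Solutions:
 u(z) = C1 + Integral(C2*airyai(-z) + C3*airybi(-z), z)


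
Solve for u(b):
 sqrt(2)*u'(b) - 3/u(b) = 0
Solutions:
 u(b) = -sqrt(C1 + 3*sqrt(2)*b)
 u(b) = sqrt(C1 + 3*sqrt(2)*b)


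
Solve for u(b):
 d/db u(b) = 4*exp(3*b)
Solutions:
 u(b) = C1 + 4*exp(3*b)/3


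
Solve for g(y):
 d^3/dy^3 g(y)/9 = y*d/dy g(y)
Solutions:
 g(y) = C1 + Integral(C2*airyai(3^(2/3)*y) + C3*airybi(3^(2/3)*y), y)


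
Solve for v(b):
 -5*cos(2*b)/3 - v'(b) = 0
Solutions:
 v(b) = C1 - 5*sin(2*b)/6


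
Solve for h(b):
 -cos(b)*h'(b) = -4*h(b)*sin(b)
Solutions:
 h(b) = C1/cos(b)^4


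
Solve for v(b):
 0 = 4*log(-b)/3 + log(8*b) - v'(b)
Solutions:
 v(b) = C1 + 7*b*log(b)/3 + b*(-7/3 + 3*log(2) + 4*I*pi/3)


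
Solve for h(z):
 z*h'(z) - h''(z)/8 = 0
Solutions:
 h(z) = C1 + C2*erfi(2*z)


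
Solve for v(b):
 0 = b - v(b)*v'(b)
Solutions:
 v(b) = -sqrt(C1 + b^2)
 v(b) = sqrt(C1 + b^2)


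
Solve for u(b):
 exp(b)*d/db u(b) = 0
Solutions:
 u(b) = C1


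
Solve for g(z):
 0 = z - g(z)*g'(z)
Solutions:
 g(z) = -sqrt(C1 + z^2)
 g(z) = sqrt(C1 + z^2)


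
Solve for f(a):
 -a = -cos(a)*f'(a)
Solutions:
 f(a) = C1 + Integral(a/cos(a), a)


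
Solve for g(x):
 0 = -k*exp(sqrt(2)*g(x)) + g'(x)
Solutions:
 g(x) = sqrt(2)*(2*log(-1/(C1 + k*x)) - log(2))/4


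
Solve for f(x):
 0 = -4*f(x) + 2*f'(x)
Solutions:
 f(x) = C1*exp(2*x)


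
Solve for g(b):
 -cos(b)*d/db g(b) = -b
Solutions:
 g(b) = C1 + Integral(b/cos(b), b)


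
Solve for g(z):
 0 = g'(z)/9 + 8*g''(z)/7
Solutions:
 g(z) = C1 + C2*exp(-7*z/72)


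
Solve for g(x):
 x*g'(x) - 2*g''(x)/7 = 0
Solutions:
 g(x) = C1 + C2*erfi(sqrt(7)*x/2)


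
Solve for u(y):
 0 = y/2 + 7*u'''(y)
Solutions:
 u(y) = C1 + C2*y + C3*y^2 - y^4/336


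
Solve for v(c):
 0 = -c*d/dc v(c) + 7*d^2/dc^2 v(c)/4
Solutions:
 v(c) = C1 + C2*erfi(sqrt(14)*c/7)


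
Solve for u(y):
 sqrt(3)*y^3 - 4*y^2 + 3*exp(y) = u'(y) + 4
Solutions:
 u(y) = C1 + sqrt(3)*y^4/4 - 4*y^3/3 - 4*y + 3*exp(y)


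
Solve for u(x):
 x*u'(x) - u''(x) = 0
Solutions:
 u(x) = C1 + C2*erfi(sqrt(2)*x/2)


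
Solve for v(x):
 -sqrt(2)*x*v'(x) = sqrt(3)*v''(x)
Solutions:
 v(x) = C1 + C2*erf(6^(3/4)*x/6)


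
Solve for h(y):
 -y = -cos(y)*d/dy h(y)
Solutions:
 h(y) = C1 + Integral(y/cos(y), y)


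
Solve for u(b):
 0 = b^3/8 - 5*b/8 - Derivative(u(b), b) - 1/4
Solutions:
 u(b) = C1 + b^4/32 - 5*b^2/16 - b/4


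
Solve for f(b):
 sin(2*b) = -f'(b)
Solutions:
 f(b) = C1 + cos(2*b)/2


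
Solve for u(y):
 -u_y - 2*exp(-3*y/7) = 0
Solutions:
 u(y) = C1 + 14*exp(-3*y/7)/3


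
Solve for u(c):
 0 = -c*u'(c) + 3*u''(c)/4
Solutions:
 u(c) = C1 + C2*erfi(sqrt(6)*c/3)


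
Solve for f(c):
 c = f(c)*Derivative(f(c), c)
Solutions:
 f(c) = -sqrt(C1 + c^2)
 f(c) = sqrt(C1 + c^2)


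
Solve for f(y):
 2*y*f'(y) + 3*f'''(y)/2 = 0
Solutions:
 f(y) = C1 + Integral(C2*airyai(-6^(2/3)*y/3) + C3*airybi(-6^(2/3)*y/3), y)


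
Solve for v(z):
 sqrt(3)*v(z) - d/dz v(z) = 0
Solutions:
 v(z) = C1*exp(sqrt(3)*z)


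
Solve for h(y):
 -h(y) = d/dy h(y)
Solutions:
 h(y) = C1*exp(-y)


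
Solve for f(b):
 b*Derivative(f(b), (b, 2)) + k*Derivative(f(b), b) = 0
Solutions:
 f(b) = C1 + b^(1 - re(k))*(C2*sin(log(b)*Abs(im(k))) + C3*cos(log(b)*im(k)))


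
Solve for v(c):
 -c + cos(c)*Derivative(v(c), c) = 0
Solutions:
 v(c) = C1 + Integral(c/cos(c), c)


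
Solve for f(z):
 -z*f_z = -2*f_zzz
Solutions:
 f(z) = C1 + Integral(C2*airyai(2^(2/3)*z/2) + C3*airybi(2^(2/3)*z/2), z)


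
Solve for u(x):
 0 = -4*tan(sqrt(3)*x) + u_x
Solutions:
 u(x) = C1 - 4*sqrt(3)*log(cos(sqrt(3)*x))/3


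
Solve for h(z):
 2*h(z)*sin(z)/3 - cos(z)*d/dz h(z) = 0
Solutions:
 h(z) = C1/cos(z)^(2/3)


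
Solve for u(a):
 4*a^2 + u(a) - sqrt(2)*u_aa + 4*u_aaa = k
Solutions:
 u(a) = C1*exp(a*(2^(2/3)/(-sqrt(2) + sqrt(-2 + (108 - sqrt(2))^2) + 108)^(1/3) + 2*sqrt(2) + 2^(1/3)*(-sqrt(2) + sqrt(-2 + (108 - sqrt(2))^2) + 108)^(1/3))/24)*sin(2^(1/3)*sqrt(3)*a*(-(-sqrt(2) + sqrt(-2 + (108 - sqrt(2))^2) + 108)^(1/3) + 2^(1/3)/(-sqrt(2) + sqrt(-2 + (108 - sqrt(2))^2) + 108)^(1/3))/24) + C2*exp(a*(2^(2/3)/(-sqrt(2) + sqrt(-2 + (108 - sqrt(2))^2) + 108)^(1/3) + 2*sqrt(2) + 2^(1/3)*(-sqrt(2) + sqrt(-2 + (108 - sqrt(2))^2) + 108)^(1/3))/24)*cos(2^(1/3)*sqrt(3)*a*(-(-sqrt(2) + sqrt(-2 + (108 - sqrt(2))^2) + 108)^(1/3) + 2^(1/3)/(-sqrt(2) + sqrt(-2 + (108 - sqrt(2))^2) + 108)^(1/3))/24) + C3*exp(a*(-2^(1/3)*(-sqrt(2) + sqrt(-2 + (108 - sqrt(2))^2) + 108)^(1/3) - 2^(2/3)/(-sqrt(2) + sqrt(-2 + (108 - sqrt(2))^2) + 108)^(1/3) + sqrt(2))/12) - 4*a^2 + k - 8*sqrt(2)


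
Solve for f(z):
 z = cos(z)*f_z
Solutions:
 f(z) = C1 + Integral(z/cos(z), z)


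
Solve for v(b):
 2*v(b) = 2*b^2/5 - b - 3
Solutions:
 v(b) = b^2/5 - b/2 - 3/2


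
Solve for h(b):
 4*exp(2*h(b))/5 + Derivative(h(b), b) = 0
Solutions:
 h(b) = log(-sqrt(1/(C1 + 4*b))) - log(2) + log(10)/2
 h(b) = log(1/(C1 + 4*b))/2 - log(2) + log(10)/2


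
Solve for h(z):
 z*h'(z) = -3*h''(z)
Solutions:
 h(z) = C1 + C2*erf(sqrt(6)*z/6)


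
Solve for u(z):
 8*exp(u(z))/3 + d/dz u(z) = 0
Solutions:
 u(z) = log(1/(C1 + 8*z)) + log(3)


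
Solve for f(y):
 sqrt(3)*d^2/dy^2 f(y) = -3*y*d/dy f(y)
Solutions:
 f(y) = C1 + C2*erf(sqrt(2)*3^(1/4)*y/2)


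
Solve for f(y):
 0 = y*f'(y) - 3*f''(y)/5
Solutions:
 f(y) = C1 + C2*erfi(sqrt(30)*y/6)


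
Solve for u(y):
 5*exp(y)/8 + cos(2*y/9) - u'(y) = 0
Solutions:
 u(y) = C1 + 5*exp(y)/8 + 9*sin(2*y/9)/2


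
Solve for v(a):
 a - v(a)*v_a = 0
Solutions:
 v(a) = -sqrt(C1 + a^2)
 v(a) = sqrt(C1 + a^2)


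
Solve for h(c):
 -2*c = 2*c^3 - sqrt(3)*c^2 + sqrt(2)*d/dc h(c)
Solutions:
 h(c) = C1 - sqrt(2)*c^4/4 + sqrt(6)*c^3/6 - sqrt(2)*c^2/2


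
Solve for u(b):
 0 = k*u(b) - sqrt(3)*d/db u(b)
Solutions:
 u(b) = C1*exp(sqrt(3)*b*k/3)


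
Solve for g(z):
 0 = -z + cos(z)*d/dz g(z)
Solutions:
 g(z) = C1 + Integral(z/cos(z), z)


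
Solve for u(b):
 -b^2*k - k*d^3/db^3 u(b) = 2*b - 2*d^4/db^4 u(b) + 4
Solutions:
 u(b) = C1 + C2*b + C3*b^2 + C4*exp(b*k/2) - b^5/60 - b^4/(4*k) + b^3*(-2/3 - 2/k)/k


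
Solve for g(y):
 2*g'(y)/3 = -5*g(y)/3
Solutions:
 g(y) = C1*exp(-5*y/2)


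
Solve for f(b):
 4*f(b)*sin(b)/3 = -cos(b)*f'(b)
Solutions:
 f(b) = C1*cos(b)^(4/3)


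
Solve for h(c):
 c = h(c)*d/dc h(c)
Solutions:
 h(c) = -sqrt(C1 + c^2)
 h(c) = sqrt(C1 + c^2)


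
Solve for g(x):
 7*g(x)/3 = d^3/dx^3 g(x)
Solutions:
 g(x) = C3*exp(3^(2/3)*7^(1/3)*x/3) + (C1*sin(3^(1/6)*7^(1/3)*x/2) + C2*cos(3^(1/6)*7^(1/3)*x/2))*exp(-3^(2/3)*7^(1/3)*x/6)


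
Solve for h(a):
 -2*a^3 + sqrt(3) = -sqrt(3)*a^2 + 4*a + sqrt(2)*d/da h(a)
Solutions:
 h(a) = C1 - sqrt(2)*a^4/4 + sqrt(6)*a^3/6 - sqrt(2)*a^2 + sqrt(6)*a/2


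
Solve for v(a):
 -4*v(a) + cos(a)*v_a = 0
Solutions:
 v(a) = C1*(sin(a)^2 + 2*sin(a) + 1)/(sin(a)^2 - 2*sin(a) + 1)


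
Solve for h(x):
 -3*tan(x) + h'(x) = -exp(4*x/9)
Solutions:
 h(x) = C1 - 9*exp(4*x/9)/4 - 3*log(cos(x))


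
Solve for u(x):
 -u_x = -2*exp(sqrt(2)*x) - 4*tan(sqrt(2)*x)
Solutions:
 u(x) = C1 + sqrt(2)*exp(sqrt(2)*x) - 2*sqrt(2)*log(cos(sqrt(2)*x))


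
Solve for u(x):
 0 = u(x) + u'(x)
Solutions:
 u(x) = C1*exp(-x)


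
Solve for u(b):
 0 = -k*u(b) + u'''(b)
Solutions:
 u(b) = C1*exp(b*k^(1/3)) + C2*exp(b*k^(1/3)*(-1 + sqrt(3)*I)/2) + C3*exp(-b*k^(1/3)*(1 + sqrt(3)*I)/2)


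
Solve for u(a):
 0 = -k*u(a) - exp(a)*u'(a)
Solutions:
 u(a) = C1*exp(k*exp(-a))


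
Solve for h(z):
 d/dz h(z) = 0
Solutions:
 h(z) = C1


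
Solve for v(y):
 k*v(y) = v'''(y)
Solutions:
 v(y) = C1*exp(k^(1/3)*y) + C2*exp(k^(1/3)*y*(-1 + sqrt(3)*I)/2) + C3*exp(-k^(1/3)*y*(1 + sqrt(3)*I)/2)


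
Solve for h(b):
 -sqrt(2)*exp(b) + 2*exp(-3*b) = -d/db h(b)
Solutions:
 h(b) = C1 + sqrt(2)*exp(b) + 2*exp(-3*b)/3


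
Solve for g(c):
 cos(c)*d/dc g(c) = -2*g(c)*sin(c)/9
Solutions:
 g(c) = C1*cos(c)^(2/9)


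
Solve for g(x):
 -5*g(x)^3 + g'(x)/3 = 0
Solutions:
 g(x) = -sqrt(2)*sqrt(-1/(C1 + 15*x))/2
 g(x) = sqrt(2)*sqrt(-1/(C1 + 15*x))/2


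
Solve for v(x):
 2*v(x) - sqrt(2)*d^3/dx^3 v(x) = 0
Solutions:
 v(x) = C3*exp(2^(1/6)*x) + (C1*sin(2^(1/6)*sqrt(3)*x/2) + C2*cos(2^(1/6)*sqrt(3)*x/2))*exp(-2^(1/6)*x/2)


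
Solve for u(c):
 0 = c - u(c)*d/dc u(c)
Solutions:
 u(c) = -sqrt(C1 + c^2)
 u(c) = sqrt(C1 + c^2)


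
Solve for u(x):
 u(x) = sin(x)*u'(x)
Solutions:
 u(x) = C1*sqrt(cos(x) - 1)/sqrt(cos(x) + 1)


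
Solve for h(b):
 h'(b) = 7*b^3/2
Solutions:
 h(b) = C1 + 7*b^4/8


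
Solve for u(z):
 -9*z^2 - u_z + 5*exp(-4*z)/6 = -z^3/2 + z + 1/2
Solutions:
 u(z) = C1 + z^4/8 - 3*z^3 - z^2/2 - z/2 - 5*exp(-4*z)/24


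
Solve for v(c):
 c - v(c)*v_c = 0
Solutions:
 v(c) = -sqrt(C1 + c^2)
 v(c) = sqrt(C1 + c^2)


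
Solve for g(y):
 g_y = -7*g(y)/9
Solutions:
 g(y) = C1*exp(-7*y/9)


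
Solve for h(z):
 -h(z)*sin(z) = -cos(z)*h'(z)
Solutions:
 h(z) = C1/cos(z)


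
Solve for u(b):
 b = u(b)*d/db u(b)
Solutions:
 u(b) = -sqrt(C1 + b^2)
 u(b) = sqrt(C1 + b^2)


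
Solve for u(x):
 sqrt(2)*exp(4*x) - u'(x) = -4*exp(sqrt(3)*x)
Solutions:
 u(x) = C1 + sqrt(2)*exp(4*x)/4 + 4*sqrt(3)*exp(sqrt(3)*x)/3


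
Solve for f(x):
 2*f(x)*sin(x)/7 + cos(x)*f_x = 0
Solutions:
 f(x) = C1*cos(x)^(2/7)


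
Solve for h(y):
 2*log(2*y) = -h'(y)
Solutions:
 h(y) = C1 - 2*y*log(y) - y*log(4) + 2*y


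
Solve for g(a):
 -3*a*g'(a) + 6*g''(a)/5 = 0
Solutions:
 g(a) = C1 + C2*erfi(sqrt(5)*a/2)


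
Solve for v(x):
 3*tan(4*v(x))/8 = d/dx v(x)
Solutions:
 v(x) = -asin(C1*exp(3*x/2))/4 + pi/4
 v(x) = asin(C1*exp(3*x/2))/4


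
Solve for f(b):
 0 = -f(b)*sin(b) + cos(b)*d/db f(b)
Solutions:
 f(b) = C1/cos(b)


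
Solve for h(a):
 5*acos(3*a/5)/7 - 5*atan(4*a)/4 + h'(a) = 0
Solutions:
 h(a) = C1 - 5*a*acos(3*a/5)/7 + 5*a*atan(4*a)/4 + 5*sqrt(25 - 9*a^2)/21 - 5*log(16*a^2 + 1)/32


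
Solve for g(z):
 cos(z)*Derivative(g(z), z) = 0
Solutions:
 g(z) = C1


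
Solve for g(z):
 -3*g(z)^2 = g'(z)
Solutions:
 g(z) = 1/(C1 + 3*z)


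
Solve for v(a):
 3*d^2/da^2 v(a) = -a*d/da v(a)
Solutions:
 v(a) = C1 + C2*erf(sqrt(6)*a/6)


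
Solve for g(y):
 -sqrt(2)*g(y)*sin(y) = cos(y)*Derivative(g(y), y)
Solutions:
 g(y) = C1*cos(y)^(sqrt(2))


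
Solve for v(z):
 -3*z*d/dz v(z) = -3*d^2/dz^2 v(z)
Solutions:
 v(z) = C1 + C2*erfi(sqrt(2)*z/2)


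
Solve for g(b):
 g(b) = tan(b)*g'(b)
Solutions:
 g(b) = C1*sin(b)


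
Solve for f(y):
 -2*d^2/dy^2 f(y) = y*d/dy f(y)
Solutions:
 f(y) = C1 + C2*erf(y/2)


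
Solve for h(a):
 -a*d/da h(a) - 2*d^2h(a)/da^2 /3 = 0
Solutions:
 h(a) = C1 + C2*erf(sqrt(3)*a/2)


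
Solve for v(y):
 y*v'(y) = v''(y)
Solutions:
 v(y) = C1 + C2*erfi(sqrt(2)*y/2)


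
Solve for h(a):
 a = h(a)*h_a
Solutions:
 h(a) = -sqrt(C1 + a^2)
 h(a) = sqrt(C1 + a^2)


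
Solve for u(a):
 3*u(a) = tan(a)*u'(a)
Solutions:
 u(a) = C1*sin(a)^3


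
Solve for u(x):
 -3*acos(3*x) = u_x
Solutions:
 u(x) = C1 - 3*x*acos(3*x) + sqrt(1 - 9*x^2)


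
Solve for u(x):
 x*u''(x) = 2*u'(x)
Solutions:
 u(x) = C1 + C2*x^3


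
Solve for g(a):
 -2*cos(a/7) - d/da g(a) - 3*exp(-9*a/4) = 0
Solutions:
 g(a) = C1 - 14*sin(a/7) + 4*exp(-9*a/4)/3


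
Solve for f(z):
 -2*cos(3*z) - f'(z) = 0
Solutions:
 f(z) = C1 - 2*sin(3*z)/3


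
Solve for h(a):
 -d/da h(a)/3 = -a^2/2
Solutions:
 h(a) = C1 + a^3/2


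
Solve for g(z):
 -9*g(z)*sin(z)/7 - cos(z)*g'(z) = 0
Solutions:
 g(z) = C1*cos(z)^(9/7)


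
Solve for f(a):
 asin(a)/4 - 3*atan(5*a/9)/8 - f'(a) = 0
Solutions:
 f(a) = C1 + a*asin(a)/4 - 3*a*atan(5*a/9)/8 + sqrt(1 - a^2)/4 + 27*log(25*a^2 + 81)/80


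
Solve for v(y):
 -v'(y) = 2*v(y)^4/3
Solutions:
 v(y) = (-1 - sqrt(3)*I)*(1/(C1 + 2*y))^(1/3)/2
 v(y) = (-1 + sqrt(3)*I)*(1/(C1 + 2*y))^(1/3)/2
 v(y) = (1/(C1 + 2*y))^(1/3)


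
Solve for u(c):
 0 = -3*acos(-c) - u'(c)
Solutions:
 u(c) = C1 - 3*c*acos(-c) - 3*sqrt(1 - c^2)


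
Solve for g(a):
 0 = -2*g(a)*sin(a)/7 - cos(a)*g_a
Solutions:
 g(a) = C1*cos(a)^(2/7)


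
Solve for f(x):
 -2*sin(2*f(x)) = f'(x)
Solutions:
 f(x) = pi - acos((-C1 - exp(8*x))/(C1 - exp(8*x)))/2
 f(x) = acos((-C1 - exp(8*x))/(C1 - exp(8*x)))/2


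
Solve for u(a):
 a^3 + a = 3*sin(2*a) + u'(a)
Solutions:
 u(a) = C1 + a^4/4 + a^2/2 + 3*cos(2*a)/2


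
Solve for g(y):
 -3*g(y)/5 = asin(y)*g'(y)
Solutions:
 g(y) = C1*exp(-3*Integral(1/asin(y), y)/5)


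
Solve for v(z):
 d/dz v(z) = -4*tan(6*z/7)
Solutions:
 v(z) = C1 + 14*log(cos(6*z/7))/3


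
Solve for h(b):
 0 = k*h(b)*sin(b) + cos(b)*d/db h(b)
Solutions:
 h(b) = C1*exp(k*log(cos(b)))


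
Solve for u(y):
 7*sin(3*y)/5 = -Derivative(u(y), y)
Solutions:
 u(y) = C1 + 7*cos(3*y)/15


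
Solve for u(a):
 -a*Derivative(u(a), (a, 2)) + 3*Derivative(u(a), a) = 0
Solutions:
 u(a) = C1 + C2*a^4


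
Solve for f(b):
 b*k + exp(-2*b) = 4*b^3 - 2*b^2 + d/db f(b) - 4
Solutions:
 f(b) = C1 - b^4 + 2*b^3/3 + b^2*k/2 + 4*b - exp(-2*b)/2


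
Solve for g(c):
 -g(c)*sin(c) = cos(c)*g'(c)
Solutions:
 g(c) = C1*cos(c)


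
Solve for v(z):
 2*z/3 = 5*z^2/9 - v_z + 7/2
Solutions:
 v(z) = C1 + 5*z^3/27 - z^2/3 + 7*z/2


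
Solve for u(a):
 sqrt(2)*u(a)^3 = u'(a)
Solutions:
 u(a) = -sqrt(2)*sqrt(-1/(C1 + sqrt(2)*a))/2
 u(a) = sqrt(2)*sqrt(-1/(C1 + sqrt(2)*a))/2


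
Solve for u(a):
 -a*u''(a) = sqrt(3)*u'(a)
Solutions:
 u(a) = C1 + C2*a^(1 - sqrt(3))


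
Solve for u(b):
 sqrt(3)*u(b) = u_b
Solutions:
 u(b) = C1*exp(sqrt(3)*b)


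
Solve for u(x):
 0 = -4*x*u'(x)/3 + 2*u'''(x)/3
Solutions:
 u(x) = C1 + Integral(C2*airyai(2^(1/3)*x) + C3*airybi(2^(1/3)*x), x)


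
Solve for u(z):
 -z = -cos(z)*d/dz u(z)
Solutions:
 u(z) = C1 + Integral(z/cos(z), z)


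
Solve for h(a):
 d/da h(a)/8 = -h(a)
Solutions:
 h(a) = C1*exp(-8*a)


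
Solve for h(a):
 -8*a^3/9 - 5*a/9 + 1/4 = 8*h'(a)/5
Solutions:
 h(a) = C1 - 5*a^4/36 - 25*a^2/144 + 5*a/32


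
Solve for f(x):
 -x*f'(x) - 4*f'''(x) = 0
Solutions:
 f(x) = C1 + Integral(C2*airyai(-2^(1/3)*x/2) + C3*airybi(-2^(1/3)*x/2), x)


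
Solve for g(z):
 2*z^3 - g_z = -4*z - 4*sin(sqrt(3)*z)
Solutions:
 g(z) = C1 + z^4/2 + 2*z^2 - 4*sqrt(3)*cos(sqrt(3)*z)/3


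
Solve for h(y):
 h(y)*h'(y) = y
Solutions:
 h(y) = -sqrt(C1 + y^2)
 h(y) = sqrt(C1 + y^2)


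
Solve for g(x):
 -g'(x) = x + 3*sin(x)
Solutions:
 g(x) = C1 - x^2/2 + 3*cos(x)


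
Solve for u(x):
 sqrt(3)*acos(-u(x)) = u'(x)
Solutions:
 Integral(1/acos(-_y), (_y, u(x))) = C1 + sqrt(3)*x


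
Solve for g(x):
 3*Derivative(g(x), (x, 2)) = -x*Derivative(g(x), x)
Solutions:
 g(x) = C1 + C2*erf(sqrt(6)*x/6)


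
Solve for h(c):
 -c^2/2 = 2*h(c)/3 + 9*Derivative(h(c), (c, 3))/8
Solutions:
 h(c) = C3*exp(-2*2^(1/3)*c/3) - 3*c^2/4 + (C1*sin(2^(1/3)*sqrt(3)*c/3) + C2*cos(2^(1/3)*sqrt(3)*c/3))*exp(2^(1/3)*c/3)


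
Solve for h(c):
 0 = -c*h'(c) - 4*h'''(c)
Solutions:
 h(c) = C1 + Integral(C2*airyai(-2^(1/3)*c/2) + C3*airybi(-2^(1/3)*c/2), c)


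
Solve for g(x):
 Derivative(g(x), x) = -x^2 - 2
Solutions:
 g(x) = C1 - x^3/3 - 2*x


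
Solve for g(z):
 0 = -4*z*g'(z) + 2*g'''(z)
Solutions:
 g(z) = C1 + Integral(C2*airyai(2^(1/3)*z) + C3*airybi(2^(1/3)*z), z)


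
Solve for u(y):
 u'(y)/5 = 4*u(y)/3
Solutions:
 u(y) = C1*exp(20*y/3)


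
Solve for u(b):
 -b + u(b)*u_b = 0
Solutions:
 u(b) = -sqrt(C1 + b^2)
 u(b) = sqrt(C1 + b^2)


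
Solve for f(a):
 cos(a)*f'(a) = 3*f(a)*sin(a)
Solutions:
 f(a) = C1/cos(a)^3


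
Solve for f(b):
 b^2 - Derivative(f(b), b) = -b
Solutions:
 f(b) = C1 + b^3/3 + b^2/2


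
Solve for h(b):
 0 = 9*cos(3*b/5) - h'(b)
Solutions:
 h(b) = C1 + 15*sin(3*b/5)


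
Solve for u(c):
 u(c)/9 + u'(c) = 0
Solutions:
 u(c) = C1*exp(-c/9)


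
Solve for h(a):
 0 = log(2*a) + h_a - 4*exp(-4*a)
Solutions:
 h(a) = C1 - a*log(a) + a*(1 - log(2)) - exp(-4*a)


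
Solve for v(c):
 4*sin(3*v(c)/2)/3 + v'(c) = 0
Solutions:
 v(c) = -2*acos((-C1 - exp(4*c))/(C1 - exp(4*c)))/3 + 4*pi/3
 v(c) = 2*acos((-C1 - exp(4*c))/(C1 - exp(4*c)))/3


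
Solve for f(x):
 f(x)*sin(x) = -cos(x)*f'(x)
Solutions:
 f(x) = C1*cos(x)


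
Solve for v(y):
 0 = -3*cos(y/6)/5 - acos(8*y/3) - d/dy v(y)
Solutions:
 v(y) = C1 - y*acos(8*y/3) + sqrt(9 - 64*y^2)/8 - 18*sin(y/6)/5


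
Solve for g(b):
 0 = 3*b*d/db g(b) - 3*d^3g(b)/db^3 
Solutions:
 g(b) = C1 + Integral(C2*airyai(b) + C3*airybi(b), b)


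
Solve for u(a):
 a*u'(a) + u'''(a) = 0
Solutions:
 u(a) = C1 + Integral(C2*airyai(-a) + C3*airybi(-a), a)


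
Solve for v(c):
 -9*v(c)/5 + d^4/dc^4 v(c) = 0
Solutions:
 v(c) = C1*exp(-sqrt(3)*5^(3/4)*c/5) + C2*exp(sqrt(3)*5^(3/4)*c/5) + C3*sin(sqrt(3)*5^(3/4)*c/5) + C4*cos(sqrt(3)*5^(3/4)*c/5)


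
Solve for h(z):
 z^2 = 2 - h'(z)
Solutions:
 h(z) = C1 - z^3/3 + 2*z


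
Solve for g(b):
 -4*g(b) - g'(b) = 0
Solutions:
 g(b) = C1*exp(-4*b)


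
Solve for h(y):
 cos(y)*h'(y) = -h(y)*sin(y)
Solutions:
 h(y) = C1*cos(y)


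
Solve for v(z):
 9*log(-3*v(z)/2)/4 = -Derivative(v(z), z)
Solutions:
 4*Integral(1/(log(-_y) - log(2) + log(3)), (_y, v(z)))/9 = C1 - z


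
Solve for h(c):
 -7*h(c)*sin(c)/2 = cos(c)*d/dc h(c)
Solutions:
 h(c) = C1*cos(c)^(7/2)


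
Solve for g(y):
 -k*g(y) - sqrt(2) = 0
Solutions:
 g(y) = -sqrt(2)/k


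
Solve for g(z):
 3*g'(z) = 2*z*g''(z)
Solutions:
 g(z) = C1 + C2*z^(5/2)


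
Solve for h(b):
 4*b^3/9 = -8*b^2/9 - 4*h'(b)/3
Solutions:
 h(b) = C1 - b^4/12 - 2*b^3/9


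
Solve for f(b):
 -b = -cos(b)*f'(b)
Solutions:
 f(b) = C1 + Integral(b/cos(b), b)


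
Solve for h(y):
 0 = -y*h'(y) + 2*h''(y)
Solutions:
 h(y) = C1 + C2*erfi(y/2)


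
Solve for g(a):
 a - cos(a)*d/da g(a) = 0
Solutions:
 g(a) = C1 + Integral(a/cos(a), a)


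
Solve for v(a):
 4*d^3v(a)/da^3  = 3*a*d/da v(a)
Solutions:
 v(a) = C1 + Integral(C2*airyai(6^(1/3)*a/2) + C3*airybi(6^(1/3)*a/2), a)


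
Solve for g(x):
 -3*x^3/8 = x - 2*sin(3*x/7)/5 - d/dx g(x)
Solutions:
 g(x) = C1 + 3*x^4/32 + x^2/2 + 14*cos(3*x/7)/15


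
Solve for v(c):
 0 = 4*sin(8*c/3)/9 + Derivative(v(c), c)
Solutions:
 v(c) = C1 + cos(8*c/3)/6


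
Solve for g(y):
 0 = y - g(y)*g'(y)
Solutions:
 g(y) = -sqrt(C1 + y^2)
 g(y) = sqrt(C1 + y^2)


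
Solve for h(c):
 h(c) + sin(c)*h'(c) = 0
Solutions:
 h(c) = C1*sqrt(cos(c) + 1)/sqrt(cos(c) - 1)


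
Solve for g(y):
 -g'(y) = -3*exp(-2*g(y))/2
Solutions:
 g(y) = log(-sqrt(C1 + 3*y))
 g(y) = log(C1 + 3*y)/2


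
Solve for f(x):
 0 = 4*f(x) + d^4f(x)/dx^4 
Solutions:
 f(x) = (C1*sin(x) + C2*cos(x))*exp(-x) + (C3*sin(x) + C4*cos(x))*exp(x)


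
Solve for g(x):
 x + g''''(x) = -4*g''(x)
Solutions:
 g(x) = C1 + C2*x + C3*sin(2*x) + C4*cos(2*x) - x^3/24


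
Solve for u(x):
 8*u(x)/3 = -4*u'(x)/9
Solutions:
 u(x) = C1*exp(-6*x)


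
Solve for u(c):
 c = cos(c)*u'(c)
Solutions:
 u(c) = C1 + Integral(c/cos(c), c)


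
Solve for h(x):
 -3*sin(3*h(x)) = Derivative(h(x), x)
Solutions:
 h(x) = -acos((-C1 - exp(18*x))/(C1 - exp(18*x)))/3 + 2*pi/3
 h(x) = acos((-C1 - exp(18*x))/(C1 - exp(18*x)))/3


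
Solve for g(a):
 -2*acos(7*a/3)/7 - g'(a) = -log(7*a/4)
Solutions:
 g(a) = C1 + a*log(a) - 2*a*acos(7*a/3)/7 - 2*a*log(2) - a + a*log(7) + 2*sqrt(9 - 49*a^2)/49


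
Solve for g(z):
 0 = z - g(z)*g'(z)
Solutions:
 g(z) = -sqrt(C1 + z^2)
 g(z) = sqrt(C1 + z^2)


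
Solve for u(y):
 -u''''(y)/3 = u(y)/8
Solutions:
 u(y) = (C1*sin(2^(3/4)*3^(1/4)*y/4) + C2*cos(2^(3/4)*3^(1/4)*y/4))*exp(-2^(3/4)*3^(1/4)*y/4) + (C3*sin(2^(3/4)*3^(1/4)*y/4) + C4*cos(2^(3/4)*3^(1/4)*y/4))*exp(2^(3/4)*3^(1/4)*y/4)


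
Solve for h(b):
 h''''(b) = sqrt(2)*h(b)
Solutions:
 h(b) = C1*exp(-2^(1/8)*b) + C2*exp(2^(1/8)*b) + C3*sin(2^(1/8)*b) + C4*cos(2^(1/8)*b)


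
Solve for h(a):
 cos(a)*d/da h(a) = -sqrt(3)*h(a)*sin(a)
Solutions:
 h(a) = C1*cos(a)^(sqrt(3))


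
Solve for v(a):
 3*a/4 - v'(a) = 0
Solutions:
 v(a) = C1 + 3*a^2/8


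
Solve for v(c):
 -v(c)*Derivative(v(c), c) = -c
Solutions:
 v(c) = -sqrt(C1 + c^2)
 v(c) = sqrt(C1 + c^2)


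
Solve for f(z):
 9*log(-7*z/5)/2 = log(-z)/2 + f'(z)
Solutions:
 f(z) = C1 + 4*z*log(-z) + z*(-5*log(5) - 4 + log(35)/2 + 4*log(7))


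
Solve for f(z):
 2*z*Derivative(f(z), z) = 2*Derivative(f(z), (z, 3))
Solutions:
 f(z) = C1 + Integral(C2*airyai(z) + C3*airybi(z), z)


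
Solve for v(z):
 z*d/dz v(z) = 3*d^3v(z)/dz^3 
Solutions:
 v(z) = C1 + Integral(C2*airyai(3^(2/3)*z/3) + C3*airybi(3^(2/3)*z/3), z)


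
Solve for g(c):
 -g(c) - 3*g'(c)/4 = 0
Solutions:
 g(c) = C1*exp(-4*c/3)


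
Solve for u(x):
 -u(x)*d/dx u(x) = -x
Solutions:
 u(x) = -sqrt(C1 + x^2)
 u(x) = sqrt(C1 + x^2)


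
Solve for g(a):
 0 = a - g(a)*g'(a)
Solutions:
 g(a) = -sqrt(C1 + a^2)
 g(a) = sqrt(C1 + a^2)


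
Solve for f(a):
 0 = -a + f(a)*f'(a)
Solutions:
 f(a) = -sqrt(C1 + a^2)
 f(a) = sqrt(C1 + a^2)


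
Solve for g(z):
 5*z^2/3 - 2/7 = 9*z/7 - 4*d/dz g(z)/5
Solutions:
 g(z) = C1 - 25*z^3/36 + 45*z^2/56 + 5*z/14


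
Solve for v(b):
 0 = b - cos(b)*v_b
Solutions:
 v(b) = C1 + Integral(b/cos(b), b)


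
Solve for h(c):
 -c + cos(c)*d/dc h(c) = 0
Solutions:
 h(c) = C1 + Integral(c/cos(c), c)


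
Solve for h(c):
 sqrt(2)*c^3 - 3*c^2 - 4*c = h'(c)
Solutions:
 h(c) = C1 + sqrt(2)*c^4/4 - c^3 - 2*c^2


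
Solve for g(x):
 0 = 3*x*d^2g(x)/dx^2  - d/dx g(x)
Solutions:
 g(x) = C1 + C2*x^(4/3)


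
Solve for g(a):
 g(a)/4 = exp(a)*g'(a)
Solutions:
 g(a) = C1*exp(-exp(-a)/4)


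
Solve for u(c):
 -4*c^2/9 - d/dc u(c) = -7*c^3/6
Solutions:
 u(c) = C1 + 7*c^4/24 - 4*c^3/27


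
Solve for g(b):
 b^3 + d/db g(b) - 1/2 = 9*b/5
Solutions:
 g(b) = C1 - b^4/4 + 9*b^2/10 + b/2


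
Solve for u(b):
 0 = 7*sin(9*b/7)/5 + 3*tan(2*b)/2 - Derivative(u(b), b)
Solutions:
 u(b) = C1 - 3*log(cos(2*b))/4 - 49*cos(9*b/7)/45


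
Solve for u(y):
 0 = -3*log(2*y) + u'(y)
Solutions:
 u(y) = C1 + 3*y*log(y) - 3*y + y*log(8)


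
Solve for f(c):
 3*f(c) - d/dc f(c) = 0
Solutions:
 f(c) = C1*exp(3*c)


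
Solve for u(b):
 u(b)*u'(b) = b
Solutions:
 u(b) = -sqrt(C1 + b^2)
 u(b) = sqrt(C1 + b^2)


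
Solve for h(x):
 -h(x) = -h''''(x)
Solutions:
 h(x) = C1*exp(-x) + C2*exp(x) + C3*sin(x) + C4*cos(x)


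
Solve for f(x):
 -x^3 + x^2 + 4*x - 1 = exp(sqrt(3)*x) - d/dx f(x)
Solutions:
 f(x) = C1 + x^4/4 - x^3/3 - 2*x^2 + x + sqrt(3)*exp(sqrt(3)*x)/3


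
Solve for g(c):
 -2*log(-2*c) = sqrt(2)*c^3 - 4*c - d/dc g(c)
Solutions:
 g(c) = C1 + sqrt(2)*c^4/4 - 2*c^2 + 2*c*log(-c) + 2*c*(-1 + log(2))


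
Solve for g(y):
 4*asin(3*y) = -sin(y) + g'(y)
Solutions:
 g(y) = C1 + 4*y*asin(3*y) + 4*sqrt(1 - 9*y^2)/3 - cos(y)


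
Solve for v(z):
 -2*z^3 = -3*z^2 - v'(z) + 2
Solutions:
 v(z) = C1 + z^4/2 - z^3 + 2*z


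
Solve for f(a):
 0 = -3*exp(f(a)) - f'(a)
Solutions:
 f(a) = log(1/(C1 + 3*a))


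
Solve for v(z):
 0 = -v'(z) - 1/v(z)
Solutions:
 v(z) = -sqrt(C1 - 2*z)
 v(z) = sqrt(C1 - 2*z)


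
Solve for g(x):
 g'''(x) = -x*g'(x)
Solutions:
 g(x) = C1 + Integral(C2*airyai(-x) + C3*airybi(-x), x)


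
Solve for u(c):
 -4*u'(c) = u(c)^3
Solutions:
 u(c) = -sqrt(2)*sqrt(-1/(C1 - c))
 u(c) = sqrt(2)*sqrt(-1/(C1 - c))


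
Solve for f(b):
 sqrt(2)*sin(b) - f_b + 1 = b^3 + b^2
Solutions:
 f(b) = C1 - b^4/4 - b^3/3 + b - sqrt(2)*cos(b)


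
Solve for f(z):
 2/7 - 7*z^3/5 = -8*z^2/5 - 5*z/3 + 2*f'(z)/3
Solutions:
 f(z) = C1 - 21*z^4/40 + 4*z^3/5 + 5*z^2/4 + 3*z/7


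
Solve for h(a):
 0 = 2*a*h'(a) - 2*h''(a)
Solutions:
 h(a) = C1 + C2*erfi(sqrt(2)*a/2)


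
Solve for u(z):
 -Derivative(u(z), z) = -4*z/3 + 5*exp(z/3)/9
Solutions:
 u(z) = C1 + 2*z^2/3 - 5*exp(z/3)/3


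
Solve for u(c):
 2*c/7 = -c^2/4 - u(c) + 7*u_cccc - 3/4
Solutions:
 u(c) = C1*exp(-7^(3/4)*c/7) + C2*exp(7^(3/4)*c/7) + C3*sin(7^(3/4)*c/7) + C4*cos(7^(3/4)*c/7) - c^2/4 - 2*c/7 - 3/4


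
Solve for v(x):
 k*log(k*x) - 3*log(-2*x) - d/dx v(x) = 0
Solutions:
 v(x) = C1 + x*(k - 3)*log(-x) + x*(k*log(-k) - k - 3*log(2) + 3)


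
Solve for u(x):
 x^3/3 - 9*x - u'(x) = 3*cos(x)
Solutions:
 u(x) = C1 + x^4/12 - 9*x^2/2 - 3*sin(x)


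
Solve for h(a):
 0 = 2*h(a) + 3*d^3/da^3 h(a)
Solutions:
 h(a) = C3*exp(-2^(1/3)*3^(2/3)*a/3) + (C1*sin(2^(1/3)*3^(1/6)*a/2) + C2*cos(2^(1/3)*3^(1/6)*a/2))*exp(2^(1/3)*3^(2/3)*a/6)


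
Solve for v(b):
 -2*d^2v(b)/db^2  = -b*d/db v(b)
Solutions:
 v(b) = C1 + C2*erfi(b/2)


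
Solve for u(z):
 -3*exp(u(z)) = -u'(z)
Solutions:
 u(z) = log(-1/(C1 + 3*z))


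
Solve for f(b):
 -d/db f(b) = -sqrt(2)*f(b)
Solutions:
 f(b) = C1*exp(sqrt(2)*b)


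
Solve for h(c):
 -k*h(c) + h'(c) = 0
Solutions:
 h(c) = C1*exp(c*k)


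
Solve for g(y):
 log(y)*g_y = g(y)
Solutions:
 g(y) = C1*exp(li(y))


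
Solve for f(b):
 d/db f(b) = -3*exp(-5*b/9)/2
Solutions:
 f(b) = C1 + 27*exp(-5*b/9)/10


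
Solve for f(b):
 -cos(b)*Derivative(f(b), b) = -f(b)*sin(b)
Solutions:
 f(b) = C1/cos(b)


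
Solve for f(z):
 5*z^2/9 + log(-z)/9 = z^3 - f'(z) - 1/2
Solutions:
 f(z) = C1 + z^4/4 - 5*z^3/27 - z*log(-z)/9 - 7*z/18


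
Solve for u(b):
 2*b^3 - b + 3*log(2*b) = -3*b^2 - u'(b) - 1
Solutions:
 u(b) = C1 - b^4/2 - b^3 + b^2/2 - 3*b*log(b) - b*log(8) + 2*b


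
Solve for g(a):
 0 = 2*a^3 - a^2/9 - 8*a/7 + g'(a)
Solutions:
 g(a) = C1 - a^4/2 + a^3/27 + 4*a^2/7


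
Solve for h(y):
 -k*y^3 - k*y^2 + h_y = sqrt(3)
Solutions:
 h(y) = C1 + k*y^4/4 + k*y^3/3 + sqrt(3)*y


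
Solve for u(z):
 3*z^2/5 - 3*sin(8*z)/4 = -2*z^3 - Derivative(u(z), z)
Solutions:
 u(z) = C1 - z^4/2 - z^3/5 - 3*cos(8*z)/32
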